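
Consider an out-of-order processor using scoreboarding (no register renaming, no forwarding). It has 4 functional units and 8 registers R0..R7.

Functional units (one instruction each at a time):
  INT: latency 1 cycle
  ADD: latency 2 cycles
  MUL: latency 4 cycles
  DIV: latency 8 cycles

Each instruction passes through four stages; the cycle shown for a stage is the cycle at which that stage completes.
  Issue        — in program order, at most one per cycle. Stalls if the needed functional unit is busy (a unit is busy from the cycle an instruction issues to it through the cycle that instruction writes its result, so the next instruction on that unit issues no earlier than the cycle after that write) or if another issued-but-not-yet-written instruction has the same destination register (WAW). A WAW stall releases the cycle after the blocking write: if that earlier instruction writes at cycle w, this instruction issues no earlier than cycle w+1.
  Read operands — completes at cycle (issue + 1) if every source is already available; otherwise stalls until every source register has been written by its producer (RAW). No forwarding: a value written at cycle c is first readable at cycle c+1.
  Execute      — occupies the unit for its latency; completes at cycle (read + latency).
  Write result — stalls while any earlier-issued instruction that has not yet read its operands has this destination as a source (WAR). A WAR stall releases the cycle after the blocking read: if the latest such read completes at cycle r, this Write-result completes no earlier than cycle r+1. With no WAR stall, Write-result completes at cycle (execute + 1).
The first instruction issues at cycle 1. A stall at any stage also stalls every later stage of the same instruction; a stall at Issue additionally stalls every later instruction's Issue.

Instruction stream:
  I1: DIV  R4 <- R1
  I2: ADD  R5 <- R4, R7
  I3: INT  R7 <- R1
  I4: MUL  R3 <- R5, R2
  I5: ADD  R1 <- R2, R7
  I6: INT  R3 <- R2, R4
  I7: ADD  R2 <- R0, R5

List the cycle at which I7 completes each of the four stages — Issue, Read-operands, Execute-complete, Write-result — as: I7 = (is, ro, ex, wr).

I7 = (23, 24, 26, 27)

I1: IS=1 RO=2 EX=10 WR=11
I2: IS=2 RO=12 EX=14 WR=15  [RAW R4: wait I1 write@11]
I3: IS=3 RO=4 EX=5 WR=13  [WAR R7: wait I2 read@12]
I4: IS=4 RO=16 EX=20 WR=21  [RAW R5: wait I2 write@15]
I5: IS=16 RO=17 EX=19 WR=20  [struct: ADD busy until I2 writes@15]
I6: IS=22 RO=23 EX=24 WR=25  [WAW R3: wait I4 write@21]
I7: IS=23 RO=24 EX=26 WR=27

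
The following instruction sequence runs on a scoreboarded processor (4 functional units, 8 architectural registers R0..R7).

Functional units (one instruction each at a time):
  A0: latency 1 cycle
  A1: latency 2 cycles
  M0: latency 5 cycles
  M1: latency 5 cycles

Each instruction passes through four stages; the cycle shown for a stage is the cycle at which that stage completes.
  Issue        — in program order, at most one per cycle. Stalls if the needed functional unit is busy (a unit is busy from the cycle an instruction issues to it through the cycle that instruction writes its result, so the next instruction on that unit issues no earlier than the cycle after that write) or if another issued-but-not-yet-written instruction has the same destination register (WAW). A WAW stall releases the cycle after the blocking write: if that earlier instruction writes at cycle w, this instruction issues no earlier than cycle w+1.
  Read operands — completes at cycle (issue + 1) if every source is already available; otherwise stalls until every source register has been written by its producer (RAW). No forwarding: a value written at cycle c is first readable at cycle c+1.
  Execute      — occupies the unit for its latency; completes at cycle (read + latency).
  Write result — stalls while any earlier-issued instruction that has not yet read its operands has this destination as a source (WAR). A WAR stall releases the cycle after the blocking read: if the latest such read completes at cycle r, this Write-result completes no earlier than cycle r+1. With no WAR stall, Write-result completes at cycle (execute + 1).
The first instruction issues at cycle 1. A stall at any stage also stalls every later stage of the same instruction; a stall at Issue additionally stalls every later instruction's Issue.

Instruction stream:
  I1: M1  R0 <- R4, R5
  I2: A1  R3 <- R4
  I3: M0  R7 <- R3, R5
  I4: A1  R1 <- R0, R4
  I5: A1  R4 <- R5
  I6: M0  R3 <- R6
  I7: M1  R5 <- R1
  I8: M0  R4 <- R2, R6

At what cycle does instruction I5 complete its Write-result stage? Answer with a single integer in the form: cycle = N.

cycle = 17

c1: issue I1 (M1)
c2: I1 read-ops; issue I2 (A1)
c3: I2 read-ops; issue I3 (M0)
c5: I2 finished on A1
c6: I2→R3
c7: I1 finished on M1; I3 read-ops; issue I4 (A1)
c8: I1→R0
c9: I4 read-ops
c11: I4 finished on A1
c12: I3 finished on M0; I4→R1
c13: I3→R7; issue I5 (A1)
c14: I5 read-ops; issue I6 (M0)
c15: I6 read-ops; issue I7 (M1)
c16: I5 finished on A1; I7 read-ops
c17: I5→R4
c20: I6 finished on M0
c21: I6→R3; I7 finished on M1
c22: I7→R5; issue I8 (M0)
c23: I8 read-ops
c28: I8 finished on M0
c29: I8→R4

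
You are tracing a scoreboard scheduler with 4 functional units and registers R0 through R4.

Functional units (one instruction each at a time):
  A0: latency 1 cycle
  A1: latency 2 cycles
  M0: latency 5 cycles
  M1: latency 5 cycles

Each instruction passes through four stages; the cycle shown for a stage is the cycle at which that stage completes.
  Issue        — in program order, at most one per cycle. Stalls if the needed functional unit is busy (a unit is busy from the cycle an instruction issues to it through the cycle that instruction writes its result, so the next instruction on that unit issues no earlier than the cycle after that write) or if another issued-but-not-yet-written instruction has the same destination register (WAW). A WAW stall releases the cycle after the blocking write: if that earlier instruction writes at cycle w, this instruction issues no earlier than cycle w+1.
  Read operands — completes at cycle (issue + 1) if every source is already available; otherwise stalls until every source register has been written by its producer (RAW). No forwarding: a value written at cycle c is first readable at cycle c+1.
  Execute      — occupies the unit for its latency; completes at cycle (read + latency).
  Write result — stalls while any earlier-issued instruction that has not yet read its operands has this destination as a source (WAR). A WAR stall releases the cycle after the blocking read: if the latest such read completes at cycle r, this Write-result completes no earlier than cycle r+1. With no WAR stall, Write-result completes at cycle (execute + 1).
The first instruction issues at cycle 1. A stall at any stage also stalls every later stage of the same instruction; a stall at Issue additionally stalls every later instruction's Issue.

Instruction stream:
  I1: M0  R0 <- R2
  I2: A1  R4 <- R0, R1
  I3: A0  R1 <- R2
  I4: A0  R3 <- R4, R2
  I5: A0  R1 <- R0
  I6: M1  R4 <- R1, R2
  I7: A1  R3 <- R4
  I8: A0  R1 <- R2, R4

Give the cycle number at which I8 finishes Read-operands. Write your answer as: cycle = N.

cycle = 27

cycle 1: I1→M0
cycle 2: I1 RO; I2→A1
cycle 3: I3→A0
cycle 4: I3 RO
cycle 5: I3 EX
cycle 7: I1 EX
cycle 8: I1 WR R0
cycle 9: I2 RO
cycle 10: I3 WR R1
cycle 11: I2 EX; I4→A0
cycle 12: I2 WR R4
cycle 13: I4 RO
cycle 14: I4 EX
cycle 15: I4 WR R3
cycle 16: I5→A0
cycle 17: I5 RO; I6→M1
cycle 18: I5 EX; I7→A1
cycle 19: I5 WR R1
cycle 20: I6 RO; I8→A0
cycle 25: I6 EX
cycle 26: I6 WR R4
cycle 27: I7 RO; I8 RO
cycle 28: I8 EX
cycle 29: I7 EX; I8 WR R1
cycle 30: I7 WR R3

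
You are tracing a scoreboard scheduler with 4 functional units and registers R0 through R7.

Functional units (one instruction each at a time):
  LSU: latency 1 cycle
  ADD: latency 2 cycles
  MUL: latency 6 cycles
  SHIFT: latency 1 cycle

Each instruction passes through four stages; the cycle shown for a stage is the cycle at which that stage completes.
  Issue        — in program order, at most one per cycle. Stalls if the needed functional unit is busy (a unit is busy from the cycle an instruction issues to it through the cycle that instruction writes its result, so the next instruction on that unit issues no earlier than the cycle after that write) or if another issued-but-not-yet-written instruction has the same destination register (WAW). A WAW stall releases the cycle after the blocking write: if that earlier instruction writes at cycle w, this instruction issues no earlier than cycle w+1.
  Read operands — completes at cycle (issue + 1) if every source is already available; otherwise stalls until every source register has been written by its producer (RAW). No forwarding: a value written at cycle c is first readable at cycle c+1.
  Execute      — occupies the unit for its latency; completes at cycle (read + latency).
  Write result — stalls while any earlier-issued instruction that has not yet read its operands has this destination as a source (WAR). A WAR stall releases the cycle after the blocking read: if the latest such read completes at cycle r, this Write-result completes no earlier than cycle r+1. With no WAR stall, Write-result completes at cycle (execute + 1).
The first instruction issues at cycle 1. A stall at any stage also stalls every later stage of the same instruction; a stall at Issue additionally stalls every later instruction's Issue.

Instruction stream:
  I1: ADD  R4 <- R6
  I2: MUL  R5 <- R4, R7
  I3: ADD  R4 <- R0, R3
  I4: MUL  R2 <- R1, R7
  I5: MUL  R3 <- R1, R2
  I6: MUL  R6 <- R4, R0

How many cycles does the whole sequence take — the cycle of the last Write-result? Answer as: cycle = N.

cycle = 40

c1: issue I1 (ADD)
c2: I1 read-ops · issue I2 (MUL)
c4: I1 finished on ADD
c5: I1→R4
c6: I2 read-ops · issue I3 (ADD)
c7: I3 read-ops
c9: I3 finished on ADD
c10: I3→R4
c12: I2 finished on MUL
c13: I2→R5
c14: issue I4 (MUL)
c15: I4 read-ops
c21: I4 finished on MUL
c22: I4→R2
c23: issue I5 (MUL)
c24: I5 read-ops
c30: I5 finished on MUL
c31: I5→R3
c32: issue I6 (MUL)
c33: I6 read-ops
c39: I6 finished on MUL
c40: I6→R6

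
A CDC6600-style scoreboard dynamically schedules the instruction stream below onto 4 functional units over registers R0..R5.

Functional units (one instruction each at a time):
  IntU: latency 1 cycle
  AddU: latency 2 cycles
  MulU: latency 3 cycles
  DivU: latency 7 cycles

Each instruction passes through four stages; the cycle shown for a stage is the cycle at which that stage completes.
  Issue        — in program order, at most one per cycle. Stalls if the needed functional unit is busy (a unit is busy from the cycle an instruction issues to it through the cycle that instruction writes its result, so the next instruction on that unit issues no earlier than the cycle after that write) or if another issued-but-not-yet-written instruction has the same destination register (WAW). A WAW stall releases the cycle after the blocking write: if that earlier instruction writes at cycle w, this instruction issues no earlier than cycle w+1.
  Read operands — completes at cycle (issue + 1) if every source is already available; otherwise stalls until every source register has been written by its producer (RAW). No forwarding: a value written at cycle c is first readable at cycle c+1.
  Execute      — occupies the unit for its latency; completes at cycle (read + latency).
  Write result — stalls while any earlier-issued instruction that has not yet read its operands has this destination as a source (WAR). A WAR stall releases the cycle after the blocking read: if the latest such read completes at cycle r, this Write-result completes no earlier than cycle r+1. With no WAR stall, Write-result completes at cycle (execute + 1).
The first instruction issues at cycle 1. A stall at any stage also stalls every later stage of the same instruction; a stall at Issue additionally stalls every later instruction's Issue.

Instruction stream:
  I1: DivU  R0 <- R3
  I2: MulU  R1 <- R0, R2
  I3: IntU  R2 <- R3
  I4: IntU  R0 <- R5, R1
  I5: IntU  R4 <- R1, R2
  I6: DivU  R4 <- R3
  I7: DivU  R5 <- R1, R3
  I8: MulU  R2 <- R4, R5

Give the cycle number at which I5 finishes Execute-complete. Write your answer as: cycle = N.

I1: IS=1 RO=2 EX=9 WR=10
I2: IS=2 RO=11 EX=14 WR=15  [RAW R0: wait I1 write@10]
I3: IS=3 RO=4 EX=5 WR=12  [WAR R2: wait I2 read@11]
I4: IS=13 RO=16 EX=17 WR=18  [struct: IntU busy until I3 writes@12; RAW R1: wait I2 write@15]
I5: IS=19 RO=20 EX=21 WR=22  [struct: IntU busy until I4 writes@18]
I6: IS=23 RO=24 EX=31 WR=32  [WAW R4: wait I5 write@22]
I7: IS=33 RO=34 EX=41 WR=42  [struct: DivU busy until I6 writes@32]
I8: IS=34 RO=43 EX=46 WR=47  [RAW R5: wait I7 write@42]

cycle = 21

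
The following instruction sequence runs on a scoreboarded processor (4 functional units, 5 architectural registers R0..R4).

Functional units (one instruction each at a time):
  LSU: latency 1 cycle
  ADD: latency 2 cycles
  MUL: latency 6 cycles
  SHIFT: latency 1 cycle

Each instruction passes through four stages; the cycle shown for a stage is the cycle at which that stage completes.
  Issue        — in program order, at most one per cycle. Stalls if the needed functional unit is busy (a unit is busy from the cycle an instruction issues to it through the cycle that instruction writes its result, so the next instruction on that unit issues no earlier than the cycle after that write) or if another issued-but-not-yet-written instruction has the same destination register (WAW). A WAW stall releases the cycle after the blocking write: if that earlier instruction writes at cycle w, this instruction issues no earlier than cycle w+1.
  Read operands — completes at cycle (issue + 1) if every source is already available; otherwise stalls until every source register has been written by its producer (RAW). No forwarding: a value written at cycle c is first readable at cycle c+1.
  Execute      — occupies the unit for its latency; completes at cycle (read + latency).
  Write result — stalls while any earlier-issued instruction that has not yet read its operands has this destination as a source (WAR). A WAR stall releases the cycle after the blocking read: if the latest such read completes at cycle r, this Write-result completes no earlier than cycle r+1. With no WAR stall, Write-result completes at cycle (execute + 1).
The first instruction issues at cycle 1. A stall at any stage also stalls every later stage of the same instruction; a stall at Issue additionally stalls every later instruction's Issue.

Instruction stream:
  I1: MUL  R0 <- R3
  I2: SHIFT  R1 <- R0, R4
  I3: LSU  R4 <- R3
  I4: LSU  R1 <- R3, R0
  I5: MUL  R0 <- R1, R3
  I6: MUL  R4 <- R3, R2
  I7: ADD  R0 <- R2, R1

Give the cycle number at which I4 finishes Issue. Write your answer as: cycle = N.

[1] I1 issues→MUL
[2] I1 reads · I2 issues→SHIFT
[3] I3 issues→LSU
[4] I3 reads
[5] I3 exec-done
[8] I1 exec-done
[9] I1 writes R0
[10] I2 reads
[11] I2 exec-done · I3 writes R4
[12] I2 writes R1
[13] I4 issues→LSU
[14] I4 reads · I5 issues→MUL
[15] I4 exec-done
[16] I4 writes R1
[17] I5 reads
[23] I5 exec-done
[24] I5 writes R0
[25] I6 issues→MUL
[26] I6 reads · I7 issues→ADD
[27] I7 reads
[29] I7 exec-done
[30] I7 writes R0
[32] I6 exec-done
[33] I6 writes R4

cycle = 13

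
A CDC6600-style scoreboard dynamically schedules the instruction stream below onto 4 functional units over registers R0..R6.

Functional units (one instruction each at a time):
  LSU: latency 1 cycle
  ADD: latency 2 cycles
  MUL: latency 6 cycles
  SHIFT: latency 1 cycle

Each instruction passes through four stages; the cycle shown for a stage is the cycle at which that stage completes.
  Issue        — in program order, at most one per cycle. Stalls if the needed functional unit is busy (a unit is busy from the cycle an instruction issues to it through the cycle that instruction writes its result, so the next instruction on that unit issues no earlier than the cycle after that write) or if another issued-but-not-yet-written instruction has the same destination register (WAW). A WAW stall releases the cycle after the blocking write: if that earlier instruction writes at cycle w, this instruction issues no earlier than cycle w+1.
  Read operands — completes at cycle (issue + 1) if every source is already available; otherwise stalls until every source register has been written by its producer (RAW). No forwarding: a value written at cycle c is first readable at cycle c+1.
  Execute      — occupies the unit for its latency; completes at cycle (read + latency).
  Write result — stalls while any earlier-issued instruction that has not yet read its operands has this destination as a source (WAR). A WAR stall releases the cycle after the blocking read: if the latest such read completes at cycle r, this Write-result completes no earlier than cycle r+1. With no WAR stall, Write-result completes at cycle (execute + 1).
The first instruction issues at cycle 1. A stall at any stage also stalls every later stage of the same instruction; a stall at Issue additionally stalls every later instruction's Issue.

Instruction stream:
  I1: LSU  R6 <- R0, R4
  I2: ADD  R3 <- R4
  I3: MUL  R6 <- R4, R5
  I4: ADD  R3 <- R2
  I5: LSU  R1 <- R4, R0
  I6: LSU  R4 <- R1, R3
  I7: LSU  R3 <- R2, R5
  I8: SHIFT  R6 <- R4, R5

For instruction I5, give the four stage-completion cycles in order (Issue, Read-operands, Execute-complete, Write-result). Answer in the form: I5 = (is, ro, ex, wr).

I5 = (8, 9, 10, 11)

t=1  issue I1 (LSU)
t=2  I1 read-ops; issue I2 (ADD)
t=3  I1 finished on LSU; I2 read-ops
t=4  I1→R6
t=5  I2 finished on ADD; issue I3 (MUL)
t=6  I2→R3; I3 read-ops
t=7  issue I4 (ADD)
t=8  I4 read-ops; issue I5 (LSU)
t=9  I5 read-ops
t=10  I4 finished on ADD; I5 finished on LSU
t=11  I4→R3; I5→R1
t=12  I3 finished on MUL; issue I6 (LSU)
t=13  I3→R6; I6 read-ops
t=14  I6 finished on LSU
t=15  I6→R4
t=16  issue I7 (LSU)
t=17  I7 read-ops; issue I8 (SHIFT)
t=18  I7 finished on LSU; I8 read-ops
t=19  I7→R3; I8 finished on SHIFT
t=20  I8→R6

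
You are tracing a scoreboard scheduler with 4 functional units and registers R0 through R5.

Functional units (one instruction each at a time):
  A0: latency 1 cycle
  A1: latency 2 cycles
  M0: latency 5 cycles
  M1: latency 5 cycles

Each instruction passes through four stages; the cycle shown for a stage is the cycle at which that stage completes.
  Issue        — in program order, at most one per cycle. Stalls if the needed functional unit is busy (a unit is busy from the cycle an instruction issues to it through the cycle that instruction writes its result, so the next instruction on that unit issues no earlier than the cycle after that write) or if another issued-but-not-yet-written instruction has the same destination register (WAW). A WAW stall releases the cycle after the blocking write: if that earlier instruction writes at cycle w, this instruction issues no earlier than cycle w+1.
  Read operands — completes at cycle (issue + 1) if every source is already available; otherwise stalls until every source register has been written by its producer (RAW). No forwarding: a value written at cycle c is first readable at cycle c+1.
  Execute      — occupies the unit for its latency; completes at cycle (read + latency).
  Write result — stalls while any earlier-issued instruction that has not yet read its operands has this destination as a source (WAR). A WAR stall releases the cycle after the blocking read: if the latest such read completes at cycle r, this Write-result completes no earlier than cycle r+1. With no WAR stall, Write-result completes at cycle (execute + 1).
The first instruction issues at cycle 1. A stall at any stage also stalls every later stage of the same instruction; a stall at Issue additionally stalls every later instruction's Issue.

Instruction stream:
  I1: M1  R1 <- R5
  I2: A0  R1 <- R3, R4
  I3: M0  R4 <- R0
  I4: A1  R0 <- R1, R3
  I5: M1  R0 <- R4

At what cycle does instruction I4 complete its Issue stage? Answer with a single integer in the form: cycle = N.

t=1  I1→M1
t=2  I1 RO
t=7  I1 EX
t=8  I1 WR R1
t=9  I2→A0
t=10  I2 RO; I3→M0
t=11  I2 EX; I3 RO; I4→A1
t=12  I2 WR R1
t=13  I4 RO
t=15  I4 EX
t=16  I3 EX; I4 WR R0
t=17  I3 WR R4; I5→M1
t=18  I5 RO
t=23  I5 EX
t=24  I5 WR R0

cycle = 11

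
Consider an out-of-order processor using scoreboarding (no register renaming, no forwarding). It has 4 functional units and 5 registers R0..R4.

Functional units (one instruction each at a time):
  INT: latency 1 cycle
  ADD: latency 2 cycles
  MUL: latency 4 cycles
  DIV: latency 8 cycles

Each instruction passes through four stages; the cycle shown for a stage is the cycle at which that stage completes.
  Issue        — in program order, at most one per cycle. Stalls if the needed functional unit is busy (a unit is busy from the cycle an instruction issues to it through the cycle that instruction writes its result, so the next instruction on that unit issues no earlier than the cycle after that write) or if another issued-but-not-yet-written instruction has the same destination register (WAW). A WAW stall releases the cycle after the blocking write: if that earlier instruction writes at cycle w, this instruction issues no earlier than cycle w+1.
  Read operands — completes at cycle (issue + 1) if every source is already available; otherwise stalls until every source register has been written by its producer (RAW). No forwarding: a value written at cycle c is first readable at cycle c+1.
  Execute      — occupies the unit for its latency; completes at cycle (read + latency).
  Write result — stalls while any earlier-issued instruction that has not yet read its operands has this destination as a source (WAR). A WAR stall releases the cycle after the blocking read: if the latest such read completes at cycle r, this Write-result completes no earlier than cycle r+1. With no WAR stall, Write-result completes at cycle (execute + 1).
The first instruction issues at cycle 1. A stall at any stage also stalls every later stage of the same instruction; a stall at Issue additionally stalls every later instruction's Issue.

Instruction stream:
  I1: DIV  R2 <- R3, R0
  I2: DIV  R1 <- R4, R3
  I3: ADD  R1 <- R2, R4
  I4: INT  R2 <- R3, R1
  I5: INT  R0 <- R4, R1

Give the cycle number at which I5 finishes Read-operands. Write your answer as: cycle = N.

cycle = 32

[1] I1→DIV
[2] I1 RO
[10] I1 EX
[11] I1 WR R2
[12] I2→DIV
[13] I2 RO
[21] I2 EX
[22] I2 WR R1
[23] I3→ADD
[24] I3 RO · I4→INT
[26] I3 EX
[27] I3 WR R1
[28] I4 RO
[29] I4 EX
[30] I4 WR R2
[31] I5→INT
[32] I5 RO
[33] I5 EX
[34] I5 WR R0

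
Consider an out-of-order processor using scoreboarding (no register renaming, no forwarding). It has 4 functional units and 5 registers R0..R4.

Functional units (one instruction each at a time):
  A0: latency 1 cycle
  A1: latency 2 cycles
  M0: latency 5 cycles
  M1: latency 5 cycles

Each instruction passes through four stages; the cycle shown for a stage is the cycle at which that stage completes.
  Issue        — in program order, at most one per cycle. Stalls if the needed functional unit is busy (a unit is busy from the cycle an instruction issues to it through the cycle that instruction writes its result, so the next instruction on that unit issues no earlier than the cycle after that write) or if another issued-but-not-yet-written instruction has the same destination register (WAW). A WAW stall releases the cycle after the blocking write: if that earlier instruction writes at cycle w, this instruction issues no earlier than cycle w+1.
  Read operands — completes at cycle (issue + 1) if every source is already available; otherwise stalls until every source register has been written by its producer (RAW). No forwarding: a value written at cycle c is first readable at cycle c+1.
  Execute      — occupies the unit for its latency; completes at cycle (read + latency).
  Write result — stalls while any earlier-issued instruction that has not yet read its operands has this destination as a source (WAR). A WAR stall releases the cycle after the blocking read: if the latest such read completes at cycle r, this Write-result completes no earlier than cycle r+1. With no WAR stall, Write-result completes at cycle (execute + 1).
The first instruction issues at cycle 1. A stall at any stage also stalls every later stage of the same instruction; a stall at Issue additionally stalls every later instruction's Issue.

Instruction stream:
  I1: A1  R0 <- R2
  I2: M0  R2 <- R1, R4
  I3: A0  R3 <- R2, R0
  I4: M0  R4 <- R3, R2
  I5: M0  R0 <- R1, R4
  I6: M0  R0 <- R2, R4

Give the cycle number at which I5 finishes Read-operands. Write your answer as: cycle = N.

t=1  I1→A1
t=2  I1 RO · I2→M0
t=3  I2 RO · I3→A0
t=4  I1 EX
t=5  I1 WR R0
t=8  I2 EX
t=9  I2 WR R2
t=10  I3 RO · I4→M0
t=11  I3 EX
t=12  I3 WR R3
t=13  I4 RO
t=18  I4 EX
t=19  I4 WR R4
t=20  I5→M0
t=21  I5 RO
t=26  I5 EX
t=27  I5 WR R0
t=28  I6→M0
t=29  I6 RO
t=34  I6 EX
t=35  I6 WR R0

cycle = 21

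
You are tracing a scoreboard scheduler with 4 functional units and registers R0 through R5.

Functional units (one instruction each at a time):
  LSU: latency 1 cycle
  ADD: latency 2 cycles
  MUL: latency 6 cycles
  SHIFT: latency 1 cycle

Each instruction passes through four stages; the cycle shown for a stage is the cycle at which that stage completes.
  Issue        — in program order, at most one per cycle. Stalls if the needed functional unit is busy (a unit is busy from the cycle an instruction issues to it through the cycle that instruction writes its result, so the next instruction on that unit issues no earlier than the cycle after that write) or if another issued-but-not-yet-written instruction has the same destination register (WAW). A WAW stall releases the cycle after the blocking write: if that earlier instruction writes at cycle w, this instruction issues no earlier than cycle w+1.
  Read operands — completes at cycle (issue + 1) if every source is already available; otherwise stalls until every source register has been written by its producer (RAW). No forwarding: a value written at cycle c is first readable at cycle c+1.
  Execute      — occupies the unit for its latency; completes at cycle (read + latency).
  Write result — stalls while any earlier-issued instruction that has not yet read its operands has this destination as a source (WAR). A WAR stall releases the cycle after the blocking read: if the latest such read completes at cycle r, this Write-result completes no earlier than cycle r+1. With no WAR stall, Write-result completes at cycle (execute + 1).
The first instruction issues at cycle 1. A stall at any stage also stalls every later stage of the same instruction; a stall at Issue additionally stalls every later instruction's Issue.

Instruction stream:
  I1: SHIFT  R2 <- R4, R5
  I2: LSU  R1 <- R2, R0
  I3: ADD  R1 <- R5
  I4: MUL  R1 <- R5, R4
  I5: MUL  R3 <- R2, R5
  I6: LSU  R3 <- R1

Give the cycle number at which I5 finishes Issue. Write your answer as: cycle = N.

[1] I1 dispatched to SHIFT
[2] I1 operands ready · I2 dispatched to LSU
[3] I1 complete
[4] R2←I1
[5] I2 operands ready
[6] I2 complete
[7] R1←I2
[8] I3 dispatched to ADD
[9] I3 operands ready
[11] I3 complete
[12] R1←I3
[13] I4 dispatched to MUL
[14] I4 operands ready
[20] I4 complete
[21] R1←I4
[22] I5 dispatched to MUL
[23] I5 operands ready
[29] I5 complete
[30] R3←I5
[31] I6 dispatched to LSU
[32] I6 operands ready
[33] I6 complete
[34] R3←I6

cycle = 22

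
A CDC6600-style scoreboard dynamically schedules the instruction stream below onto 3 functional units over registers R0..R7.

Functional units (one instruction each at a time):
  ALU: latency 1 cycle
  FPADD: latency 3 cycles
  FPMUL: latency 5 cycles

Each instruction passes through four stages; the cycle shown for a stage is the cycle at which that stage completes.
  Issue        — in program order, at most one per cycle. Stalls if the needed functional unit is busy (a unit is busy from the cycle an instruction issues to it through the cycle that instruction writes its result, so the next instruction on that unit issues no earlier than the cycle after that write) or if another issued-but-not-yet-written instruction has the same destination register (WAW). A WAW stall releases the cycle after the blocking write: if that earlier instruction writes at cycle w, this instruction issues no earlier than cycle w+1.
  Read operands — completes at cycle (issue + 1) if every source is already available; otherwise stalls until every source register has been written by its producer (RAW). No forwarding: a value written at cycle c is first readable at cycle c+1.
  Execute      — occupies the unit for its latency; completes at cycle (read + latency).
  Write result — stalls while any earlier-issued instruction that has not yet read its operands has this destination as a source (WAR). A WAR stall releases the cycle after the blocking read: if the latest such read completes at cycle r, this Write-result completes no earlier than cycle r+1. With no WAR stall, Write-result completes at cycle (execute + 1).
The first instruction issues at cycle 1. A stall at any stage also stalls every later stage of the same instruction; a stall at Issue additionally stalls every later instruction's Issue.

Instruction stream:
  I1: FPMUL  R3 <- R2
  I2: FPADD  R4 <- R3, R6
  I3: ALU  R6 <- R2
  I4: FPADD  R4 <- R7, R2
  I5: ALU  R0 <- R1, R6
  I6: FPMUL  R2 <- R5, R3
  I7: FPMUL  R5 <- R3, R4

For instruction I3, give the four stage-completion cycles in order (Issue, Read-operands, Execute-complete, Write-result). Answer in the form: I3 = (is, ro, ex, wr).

[1] I1→FPMUL
[2] I1 RO, I2→FPADD
[3] I3→ALU
[4] I3 RO
[5] I3 EX
[7] I1 EX
[8] I1 WR R3
[9] I2 RO
[10] I3 WR R6
[12] I2 EX
[13] I2 WR R4
[14] I4→FPADD
[15] I4 RO, I5→ALU
[16] I5 RO, I6→FPMUL
[17] I5 EX, I6 RO
[18] I4 EX, I5 WR R0
[19] I4 WR R4
[22] I6 EX
[23] I6 WR R2
[24] I7→FPMUL
[25] I7 RO
[30] I7 EX
[31] I7 WR R5

I3 = (3, 4, 5, 10)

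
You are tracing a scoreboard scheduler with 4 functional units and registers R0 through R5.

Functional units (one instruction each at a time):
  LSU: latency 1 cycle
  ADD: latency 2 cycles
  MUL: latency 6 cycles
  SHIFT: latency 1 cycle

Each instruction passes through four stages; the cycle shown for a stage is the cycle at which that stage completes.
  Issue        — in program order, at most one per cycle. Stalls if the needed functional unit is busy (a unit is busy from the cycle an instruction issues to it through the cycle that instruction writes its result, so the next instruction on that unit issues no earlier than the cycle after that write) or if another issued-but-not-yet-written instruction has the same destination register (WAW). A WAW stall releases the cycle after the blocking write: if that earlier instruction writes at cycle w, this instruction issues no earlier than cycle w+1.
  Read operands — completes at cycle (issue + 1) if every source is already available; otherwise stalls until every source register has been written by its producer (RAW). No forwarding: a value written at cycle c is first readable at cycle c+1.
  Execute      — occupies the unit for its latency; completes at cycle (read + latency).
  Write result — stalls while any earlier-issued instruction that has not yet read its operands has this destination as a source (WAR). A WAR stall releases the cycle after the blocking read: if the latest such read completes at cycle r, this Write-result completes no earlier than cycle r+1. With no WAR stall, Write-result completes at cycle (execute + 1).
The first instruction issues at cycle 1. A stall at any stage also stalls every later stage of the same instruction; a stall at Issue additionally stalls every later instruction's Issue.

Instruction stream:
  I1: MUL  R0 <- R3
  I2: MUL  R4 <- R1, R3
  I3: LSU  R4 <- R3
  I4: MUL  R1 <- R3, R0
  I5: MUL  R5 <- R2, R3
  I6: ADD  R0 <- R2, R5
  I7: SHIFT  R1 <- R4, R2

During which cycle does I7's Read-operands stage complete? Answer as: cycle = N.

cycle = 32

c1: I1 dispatched to MUL
c2: I1 operands ready
c8: I1 complete
c9: R0←I1
c10: I2 dispatched to MUL
c11: I2 operands ready
c17: I2 complete
c18: R4←I2
c19: I3 dispatched to LSU
c20: I3 operands ready, I4 dispatched to MUL
c21: I3 complete, I4 operands ready
c22: R4←I3
c27: I4 complete
c28: R1←I4
c29: I5 dispatched to MUL
c30: I5 operands ready, I6 dispatched to ADD
c31: I7 dispatched to SHIFT
c32: I7 operands ready
c33: I7 complete
c34: R1←I7
c36: I5 complete
c37: R5←I5
c38: I6 operands ready
c40: I6 complete
c41: R0←I6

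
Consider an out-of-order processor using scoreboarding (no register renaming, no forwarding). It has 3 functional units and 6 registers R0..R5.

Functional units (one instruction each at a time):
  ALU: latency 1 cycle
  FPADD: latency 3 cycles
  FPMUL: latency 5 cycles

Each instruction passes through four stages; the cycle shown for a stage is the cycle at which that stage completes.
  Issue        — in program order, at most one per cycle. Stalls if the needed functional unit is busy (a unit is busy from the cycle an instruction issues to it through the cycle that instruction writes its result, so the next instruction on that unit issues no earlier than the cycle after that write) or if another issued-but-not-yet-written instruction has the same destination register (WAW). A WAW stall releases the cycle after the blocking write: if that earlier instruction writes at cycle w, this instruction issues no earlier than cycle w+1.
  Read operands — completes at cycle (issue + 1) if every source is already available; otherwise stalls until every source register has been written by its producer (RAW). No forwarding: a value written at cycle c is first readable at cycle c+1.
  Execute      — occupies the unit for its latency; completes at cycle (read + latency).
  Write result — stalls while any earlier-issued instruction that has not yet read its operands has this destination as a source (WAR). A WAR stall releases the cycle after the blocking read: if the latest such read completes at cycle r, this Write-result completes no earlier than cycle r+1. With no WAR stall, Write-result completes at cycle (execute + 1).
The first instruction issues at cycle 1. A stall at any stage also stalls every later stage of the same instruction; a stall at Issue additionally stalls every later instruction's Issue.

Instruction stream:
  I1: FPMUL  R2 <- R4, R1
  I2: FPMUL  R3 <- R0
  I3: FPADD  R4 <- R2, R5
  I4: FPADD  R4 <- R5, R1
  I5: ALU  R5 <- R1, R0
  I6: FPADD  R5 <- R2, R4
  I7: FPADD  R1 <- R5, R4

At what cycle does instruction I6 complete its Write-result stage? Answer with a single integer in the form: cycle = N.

cycle = 27

[1] I1→FPMUL
[2] I1 RO
[7] I1 EX
[8] I1 WR R2
[9] I2→FPMUL
[10] I2 RO · I3→FPADD
[11] I3 RO
[14] I3 EX
[15] I2 EX · I3 WR R4
[16] I2 WR R3 · I4→FPADD
[17] I4 RO · I5→ALU
[18] I5 RO
[19] I5 EX
[20] I4 EX · I5 WR R5
[21] I4 WR R4
[22] I6→FPADD
[23] I6 RO
[26] I6 EX
[27] I6 WR R5
[28] I7→FPADD
[29] I7 RO
[32] I7 EX
[33] I7 WR R1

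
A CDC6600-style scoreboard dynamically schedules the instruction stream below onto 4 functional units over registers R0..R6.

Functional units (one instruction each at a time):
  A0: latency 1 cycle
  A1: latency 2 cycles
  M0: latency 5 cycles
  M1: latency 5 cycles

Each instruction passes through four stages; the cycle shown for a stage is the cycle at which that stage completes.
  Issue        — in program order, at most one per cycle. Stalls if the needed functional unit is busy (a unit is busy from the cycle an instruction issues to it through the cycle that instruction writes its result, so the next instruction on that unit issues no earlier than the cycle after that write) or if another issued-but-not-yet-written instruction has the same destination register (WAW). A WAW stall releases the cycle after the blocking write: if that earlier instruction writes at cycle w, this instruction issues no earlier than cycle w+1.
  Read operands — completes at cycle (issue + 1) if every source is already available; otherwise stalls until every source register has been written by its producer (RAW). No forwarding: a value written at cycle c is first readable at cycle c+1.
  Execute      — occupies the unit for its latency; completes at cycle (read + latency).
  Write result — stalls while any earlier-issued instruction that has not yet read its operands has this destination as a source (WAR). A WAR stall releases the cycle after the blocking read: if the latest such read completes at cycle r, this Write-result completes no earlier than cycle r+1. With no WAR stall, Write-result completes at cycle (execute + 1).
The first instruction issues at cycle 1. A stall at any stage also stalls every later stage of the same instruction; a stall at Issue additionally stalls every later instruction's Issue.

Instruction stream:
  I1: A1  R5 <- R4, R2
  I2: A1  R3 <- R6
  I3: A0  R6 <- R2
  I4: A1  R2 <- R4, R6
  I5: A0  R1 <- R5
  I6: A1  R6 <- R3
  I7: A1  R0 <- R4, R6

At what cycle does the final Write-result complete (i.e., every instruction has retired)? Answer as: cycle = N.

[I1] 1/2/4/5
[I2] 6/7/9/10  (struct: A1 busy until I1 writes@5)
[I3] 7/8/9/10
[I4] 11/12/14/15  (struct: A1 busy until I2 writes@10)
[I5] 12/13/14/15
[I6] 16/17/19/20  (struct: A1 busy until I4 writes@15)
[I7] 21/22/24/25  (struct: A1 busy until I6 writes@20)

cycle = 25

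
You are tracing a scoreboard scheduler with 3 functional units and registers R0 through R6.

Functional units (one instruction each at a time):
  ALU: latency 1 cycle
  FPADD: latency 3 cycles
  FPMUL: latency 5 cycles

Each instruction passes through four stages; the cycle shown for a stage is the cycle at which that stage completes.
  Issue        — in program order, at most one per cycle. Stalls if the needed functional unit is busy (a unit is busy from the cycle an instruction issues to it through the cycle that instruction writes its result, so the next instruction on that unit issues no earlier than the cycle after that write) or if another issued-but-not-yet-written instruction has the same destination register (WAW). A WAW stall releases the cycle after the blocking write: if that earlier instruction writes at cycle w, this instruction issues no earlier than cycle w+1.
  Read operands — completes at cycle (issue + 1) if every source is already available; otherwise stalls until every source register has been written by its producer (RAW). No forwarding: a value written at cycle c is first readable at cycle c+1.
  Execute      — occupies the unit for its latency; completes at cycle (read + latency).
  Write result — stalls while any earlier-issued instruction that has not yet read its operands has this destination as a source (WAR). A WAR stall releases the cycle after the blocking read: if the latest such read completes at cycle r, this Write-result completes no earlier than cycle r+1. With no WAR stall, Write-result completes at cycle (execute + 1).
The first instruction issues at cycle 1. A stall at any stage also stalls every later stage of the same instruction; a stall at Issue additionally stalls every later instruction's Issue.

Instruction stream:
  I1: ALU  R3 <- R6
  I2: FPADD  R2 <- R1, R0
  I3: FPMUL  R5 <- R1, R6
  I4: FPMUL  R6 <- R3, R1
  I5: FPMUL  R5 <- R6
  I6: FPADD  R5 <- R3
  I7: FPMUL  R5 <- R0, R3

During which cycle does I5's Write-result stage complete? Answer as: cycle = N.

cycle = 26

I1  is:1  ro:2  ex:3  wr:4
I2  is:2  ro:3  ex:6  wr:7
I3  is:3  ro:4  ex:9  wr:10
I4  is:11  ro:12  ex:17  wr:18  — struct: FPMUL busy until I3 writes@10
I5  is:19  ro:20  ex:25  wr:26  — struct: FPMUL busy until I4 writes@18
I6  is:27  ro:28  ex:31  wr:32  — WAW R5: wait I5 write@26
I7  is:33  ro:34  ex:39  wr:40  — WAW R5: wait I6 write@32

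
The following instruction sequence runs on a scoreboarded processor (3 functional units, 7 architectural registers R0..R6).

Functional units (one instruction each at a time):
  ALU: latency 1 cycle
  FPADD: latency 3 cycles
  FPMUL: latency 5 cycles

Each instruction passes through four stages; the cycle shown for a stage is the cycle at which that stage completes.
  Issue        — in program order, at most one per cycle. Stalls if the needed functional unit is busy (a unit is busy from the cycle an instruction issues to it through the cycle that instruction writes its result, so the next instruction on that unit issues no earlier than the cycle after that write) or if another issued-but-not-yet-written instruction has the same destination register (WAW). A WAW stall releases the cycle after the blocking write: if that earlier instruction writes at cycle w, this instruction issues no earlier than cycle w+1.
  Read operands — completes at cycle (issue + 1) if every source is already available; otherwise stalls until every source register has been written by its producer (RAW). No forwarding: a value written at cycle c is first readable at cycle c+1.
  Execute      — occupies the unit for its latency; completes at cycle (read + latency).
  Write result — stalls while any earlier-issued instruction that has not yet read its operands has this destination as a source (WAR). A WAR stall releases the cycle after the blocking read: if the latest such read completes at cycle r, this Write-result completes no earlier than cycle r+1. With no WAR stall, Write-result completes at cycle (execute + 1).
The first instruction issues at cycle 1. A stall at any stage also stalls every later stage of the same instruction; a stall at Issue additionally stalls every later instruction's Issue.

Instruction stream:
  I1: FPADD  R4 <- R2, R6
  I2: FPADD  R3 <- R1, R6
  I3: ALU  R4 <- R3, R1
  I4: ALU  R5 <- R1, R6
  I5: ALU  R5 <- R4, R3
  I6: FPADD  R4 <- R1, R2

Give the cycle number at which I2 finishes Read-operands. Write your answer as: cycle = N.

cycle = 8

c1: issue I1 (FPADD)
c2: I1 read-ops
c5: I1 finished on FPADD
c6: I1→R4
c7: issue I2 (FPADD)
c8: I2 read-ops · issue I3 (ALU)
c11: I2 finished on FPADD
c12: I2→R3
c13: I3 read-ops
c14: I3 finished on ALU
c15: I3→R4
c16: issue I4 (ALU)
c17: I4 read-ops
c18: I4 finished on ALU
c19: I4→R5
c20: issue I5 (ALU)
c21: I5 read-ops · issue I6 (FPADD)
c22: I5 finished on ALU · I6 read-ops
c23: I5→R5
c25: I6 finished on FPADD
c26: I6→R4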